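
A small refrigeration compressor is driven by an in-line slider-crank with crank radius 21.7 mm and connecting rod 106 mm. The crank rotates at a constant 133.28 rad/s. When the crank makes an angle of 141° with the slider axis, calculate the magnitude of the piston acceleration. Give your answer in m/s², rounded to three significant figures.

282

ω = 133.3 rad/s
x(θ) = r cosθ + √(L² − r² sin²θ); with ω constant, a = ω²·d²x/dθ².
d²x/dθ² = −r cosθ − r²(cos2θ)/√u − r⁴ sin²2θ/(4u^{3/2}),  u = L² − r² sin²θ = 0.0110495 m².
Substituting r = 0.0217 m, L = 0.106 m, θ = 141°: d²x/dθ² = +0.015887 m.
a = ω²·d²x/dθ² = (133.3)²·(+0.015887) = +282.21 m/s²;  |a| = 282.21 m/s².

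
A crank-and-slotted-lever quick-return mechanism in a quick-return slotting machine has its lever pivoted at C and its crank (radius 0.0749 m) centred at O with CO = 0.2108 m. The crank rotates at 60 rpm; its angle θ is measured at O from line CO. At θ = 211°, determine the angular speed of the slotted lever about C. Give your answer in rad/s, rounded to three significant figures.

ω = 6.283 rad/s (from 60 rpm).
Crank pin A relative to C: A = (d + r cosθ, r sinθ); lever angle φ = atan2(r sinθ, d + r cosθ).
Differentiating tanφ: φ̇ = rω(d cosθ + r)/(d² + r² + 2dr cosθ).
d² + r² + 2dr cosθ = |CA|² = 0.0229792 m²;  d cosθ + r = -0.10579 m.
|ω_lever| = |0.0749·6.283·-0.10579| / 0.0229792 = 2.1666 rad/s.

2.17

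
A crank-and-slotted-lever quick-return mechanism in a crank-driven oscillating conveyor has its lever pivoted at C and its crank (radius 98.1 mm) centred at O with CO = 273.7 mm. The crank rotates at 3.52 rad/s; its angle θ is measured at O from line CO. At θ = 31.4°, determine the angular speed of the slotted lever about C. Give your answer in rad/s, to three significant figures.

0.879

ω = 3.52 rad/s
Crank pin A relative to C: A = (d + r cosθ, r sinθ); lever angle φ = atan2(r sinθ, d + r cosθ).
Differentiating tanφ: φ̇ = rω(d cosθ + r)/(d² + r² + 2dr cosθ).
d² + r² + 2dr cosθ = |CA|² = 0.130371 m²;  d cosθ + r = +0.33172 m.
|ω_lever| = |0.0981·3.52·+0.33172| / 0.130371 = 0.87861 rad/s.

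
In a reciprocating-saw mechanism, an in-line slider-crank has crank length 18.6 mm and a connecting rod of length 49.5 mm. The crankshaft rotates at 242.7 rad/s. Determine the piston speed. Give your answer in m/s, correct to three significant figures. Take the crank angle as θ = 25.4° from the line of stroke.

ω = 242.7 rad/s
For an in-line slider-crank, x = r cosθ + √(L² − r² sin²θ), so v = −rω sinθ·[1 + r cosθ/√(L² − r² sin²θ)].
With r = 0.0186 m, L = 0.0495 m, θ = 25.4°: √(L² − r² sin²θ) = 0.048853 m.
v = −0.0186·242.7·0.42894·[1 + 0.0186·0.90334/0.048853] = -2.6023 m/s.
|v| = 2.6023 m/s.

2.60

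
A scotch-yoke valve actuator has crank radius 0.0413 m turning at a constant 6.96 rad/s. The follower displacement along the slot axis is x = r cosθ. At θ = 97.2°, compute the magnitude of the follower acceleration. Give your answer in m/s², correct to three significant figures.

ω = 6.96 rad/s
x = r cosθ ⇒ ẍ = −rω² cosθ (ω constant).
|a| = rω²|cosθ| = 0.0413·(6.96)²·|cos 97.2°| = 0.25075 m/s².

0.251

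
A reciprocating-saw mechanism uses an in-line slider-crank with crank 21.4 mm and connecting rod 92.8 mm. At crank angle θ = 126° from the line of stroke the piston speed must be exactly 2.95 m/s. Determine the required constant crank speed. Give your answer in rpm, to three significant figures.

1890

For an in-line slider-crank, |v_piston| = rω|sinθ|·[1 + r cosθ/√(L² − r² sin²θ)].
With r = 0.0214 m, L = 0.0928 m, θ = 126°: the bracketed kinematic factor |dx/dθ| = 0.014924 m.
ω = v/|dx/dθ| = 2.95/0.014924 = 197.66 rad/s.
N = 60ω/(2π) = 1887.5 rpm.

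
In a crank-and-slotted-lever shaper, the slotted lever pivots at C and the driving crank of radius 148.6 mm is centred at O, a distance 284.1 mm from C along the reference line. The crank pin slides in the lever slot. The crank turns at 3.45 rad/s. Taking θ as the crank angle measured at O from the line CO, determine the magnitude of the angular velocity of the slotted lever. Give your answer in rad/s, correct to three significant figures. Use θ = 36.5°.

ω = 3.45 rad/s
Crank pin A relative to C: A = (d + r cosθ, r sinθ); lever angle φ = atan2(r sinθ, d + r cosθ).
Differentiating tanφ: φ̇ = rω(d cosθ + r)/(d² + r² + 2dr cosθ).
d² + r² + 2dr cosθ = |CA|² = 0.170668 m²;  d cosθ + r = +0.37698 m.
|ω_lever| = |0.1486·3.45·+0.37698| / 0.170668 = 1.1324 rad/s.

1.13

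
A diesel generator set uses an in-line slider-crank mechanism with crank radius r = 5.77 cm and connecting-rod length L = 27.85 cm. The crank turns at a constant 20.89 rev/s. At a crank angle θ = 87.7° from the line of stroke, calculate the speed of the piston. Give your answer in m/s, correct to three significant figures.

7.63

ω = 2π·20.9 = 131.3 rad/s
For an in-line slider-crank, x = r cosθ + √(L² − r² sin²θ), so v = −rω sinθ·[1 + r cosθ/√(L² − r² sin²θ)].
With r = 0.0577 m, L = 0.2785 m, θ = 87.7°: √(L² − r² sin²θ) = 0.27247 m.
v = −0.0577·131.3·0.99919·[1 + 0.0577·0.04013/0.27247] = -7.6317 m/s.
|v| = 7.6317 m/s.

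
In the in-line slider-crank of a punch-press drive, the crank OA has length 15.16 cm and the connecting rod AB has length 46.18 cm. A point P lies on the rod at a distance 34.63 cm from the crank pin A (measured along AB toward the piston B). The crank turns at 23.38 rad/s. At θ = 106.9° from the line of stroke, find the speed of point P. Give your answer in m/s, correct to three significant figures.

3.15

ω = 23.38 rad/s.  Crank-pin speed |V_A| = rω = 3.5444 m/s, perpendicular to OA.
Rod angle: sinφ = −(r/L) sinθ ⇒ φ = -18.307°; ω_rod = −rω cosθ/√(L²−r²sin²θ) = +2.3501 rad/s.
V_P = V_A + ω_rod × AP, with AP = 0.3463 m along the rod.
Components: V_Px = −rω sinθ − a·ω_rod·sinφ = -3.1357 m/s;  V_Py = rω cosθ + a·ω_rod·cosφ = -0.2577 m/s.
|V_P| = √(V_Px² + V_Py²) = 3.1463 m/s.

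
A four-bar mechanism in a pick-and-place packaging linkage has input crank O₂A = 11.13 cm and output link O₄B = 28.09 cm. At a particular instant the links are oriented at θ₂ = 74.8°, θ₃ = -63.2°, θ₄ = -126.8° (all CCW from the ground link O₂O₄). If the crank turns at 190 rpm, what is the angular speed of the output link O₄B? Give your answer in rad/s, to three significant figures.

5.89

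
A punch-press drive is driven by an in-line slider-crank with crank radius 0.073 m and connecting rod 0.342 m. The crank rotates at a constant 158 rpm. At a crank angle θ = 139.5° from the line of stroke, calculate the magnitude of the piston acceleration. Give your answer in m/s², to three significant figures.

14.5

ω = 2π·158/60 = 16.55 rad/s
x(θ) = r cosθ + √(L² − r² sin²θ); with ω constant, a = ω²·d²x/dθ².
d²x/dθ² = −r cosθ − r²(cos2θ)/√u − r⁴ sin²2θ/(4u^{3/2}),  u = L² − r² sin²θ = 0.114716 m².
Substituting r = 0.073 m, L = 0.342 m, θ = 139.5°: d²x/dθ² = +0.05287 m.
a = ω²·d²x/dθ² = (16.55)²·(+0.05287) = +14.474 m/s²;  |a| = 14.474 m/s².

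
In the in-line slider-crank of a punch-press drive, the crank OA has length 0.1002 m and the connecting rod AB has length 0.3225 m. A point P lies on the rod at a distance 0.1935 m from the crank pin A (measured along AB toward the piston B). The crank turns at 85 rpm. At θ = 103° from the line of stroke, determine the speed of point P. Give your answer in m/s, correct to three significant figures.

ω = 8.901 rad/s.  Crank-pin speed |V_A| = rω = 0.8919 m/s, perpendicular to OA.
Rod angle: sinφ = −(r/L) sinθ ⇒ φ = -17.622°; ω_rod = −rω cosθ/√(L²−r²sin²θ) = +0.65275 rad/s.
V_P = V_A + ω_rod × AP, with AP = 0.1935 m along the rod.
Components: V_Px = −rω sinθ − a·ω_rod·sinφ = -0.8308 m/s;  V_Py = rω cosθ + a·ω_rod·cosφ = -0.080253 m/s.
|V_P| = √(V_Px² + V_Py²) = 0.83467 m/s.

0.835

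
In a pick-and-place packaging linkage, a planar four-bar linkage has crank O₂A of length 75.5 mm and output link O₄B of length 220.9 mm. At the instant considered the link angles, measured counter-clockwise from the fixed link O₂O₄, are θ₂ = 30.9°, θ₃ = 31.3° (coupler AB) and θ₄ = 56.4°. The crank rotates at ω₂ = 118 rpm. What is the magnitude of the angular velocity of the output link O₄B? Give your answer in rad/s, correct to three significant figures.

ω₂ = 12.36 rad/s (from 118 rpm).
Differentiating the loop-closure r₂e^{iθ₂}+r₃e^{iθ₃}=r₁+r₄e^{iθ₄} gives r₂ω₂e^{iθ₂}+r₃ω₃e^{iθ₃}=r₄ω₄e^{iθ₄}.
Eliminating the other unknown: ω₄ = r₂ω₂ sin(θ₂−θ₃) / [r₄ sin(θ₄−θ₃)].
Numerator sine = -0.00698; denominator sine = +0.42420.
Result = 0.0755·12.36·(-0.00698) / (0.2209·(+0.42420)) = -0.069507 rad/s; magnitude 0.069507 rad/s.

0.0695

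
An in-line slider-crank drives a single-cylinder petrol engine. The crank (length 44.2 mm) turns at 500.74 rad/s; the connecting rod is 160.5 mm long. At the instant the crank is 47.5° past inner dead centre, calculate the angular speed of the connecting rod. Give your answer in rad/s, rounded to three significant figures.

ω = 500.7 rad/s
The rod makes angle φ with the slider axis where L sinφ = r sinθ; differentiating, L cosφ·φ̇ = r ω cosθ.
L cosφ = √(L² − r² sin²θ) = 0.15716 m.
|ω_rod| = r ω |cosθ| / √(L² − r² sin²θ) = 0.0442·500.7·0.67559/0.15716 = 95.145 rad/s.

95.1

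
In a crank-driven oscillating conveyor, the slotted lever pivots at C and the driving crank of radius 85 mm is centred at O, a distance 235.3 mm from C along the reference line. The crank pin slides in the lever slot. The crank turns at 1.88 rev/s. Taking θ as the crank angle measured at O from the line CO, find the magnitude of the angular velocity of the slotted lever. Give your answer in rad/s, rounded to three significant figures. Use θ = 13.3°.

ω = 11.81 rad/s (from 1.88 rev/s).
Crank pin A relative to C: A = (d + r cosθ, r sinθ); lever angle φ = atan2(r sinθ, d + r cosθ).
Differentiating tanφ: φ̇ = rω(d cosθ + r)/(d² + r² + 2dr cosθ).
d² + r² + 2dr cosθ = |CA|² = 0.101519 m²;  d cosθ + r = +0.31399 m.
|ω_lever| = |0.085·11.81·+0.31399| / 0.101519 = 3.1054 rad/s.

3.11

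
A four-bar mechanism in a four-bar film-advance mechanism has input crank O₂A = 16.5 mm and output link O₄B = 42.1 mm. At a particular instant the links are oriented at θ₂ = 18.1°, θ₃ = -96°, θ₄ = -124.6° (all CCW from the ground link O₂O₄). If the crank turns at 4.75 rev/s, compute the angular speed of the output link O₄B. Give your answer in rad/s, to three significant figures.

22.3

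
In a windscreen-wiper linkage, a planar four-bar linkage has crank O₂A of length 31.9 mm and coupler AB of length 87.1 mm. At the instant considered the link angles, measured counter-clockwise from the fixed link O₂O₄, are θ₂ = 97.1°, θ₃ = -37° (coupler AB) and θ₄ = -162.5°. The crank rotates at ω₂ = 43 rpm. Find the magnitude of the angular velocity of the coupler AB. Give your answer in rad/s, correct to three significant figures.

ω₂ = 4.503 rad/s (from 43 rpm).
Differentiating the loop-closure r₂e^{iθ₂}+r₃e^{iθ₃}=r₁+r₄e^{iθ₄} gives r₂ω₂e^{iθ₂}+r₃ω₃e^{iθ₃}=r₄ω₄e^{iθ₄}.
Eliminating the other unknown: ω₃ = r₂ω₂ sin(θ₄−θ₂) / [r₃ sin(θ₃−θ₄)].
Numerator sine = +0.98357; denominator sine = +0.81412.
Result = 0.0319·4.503·(+0.98357) / (0.0871·(+0.81412)) = +1.9925 rad/s; magnitude 1.9925 rad/s.

1.99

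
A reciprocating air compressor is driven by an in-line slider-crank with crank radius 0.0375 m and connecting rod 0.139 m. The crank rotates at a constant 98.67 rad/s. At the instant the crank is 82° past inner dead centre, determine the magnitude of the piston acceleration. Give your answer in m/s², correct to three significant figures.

47.3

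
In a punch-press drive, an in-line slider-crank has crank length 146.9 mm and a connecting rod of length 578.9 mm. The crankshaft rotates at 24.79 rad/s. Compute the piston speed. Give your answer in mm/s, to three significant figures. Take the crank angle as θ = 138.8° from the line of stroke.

1930

ω = 24.79 rad/s
For an in-line slider-crank, x = r cosθ + √(L² − r² sin²θ), so v = −rω sinθ·[1 + r cosθ/√(L² − r² sin²θ)].
With r = 0.1469 m, L = 0.5789 m, θ = 138.8°: √(L² − r² sin²θ) = 0.57076 m.
v = −0.1469·24.79·0.65869·[1 + 0.1469·-0.75241/0.57076] = -1.9342 m/s.
|v| = 1.9342 m/s = 1934.2 mm/s.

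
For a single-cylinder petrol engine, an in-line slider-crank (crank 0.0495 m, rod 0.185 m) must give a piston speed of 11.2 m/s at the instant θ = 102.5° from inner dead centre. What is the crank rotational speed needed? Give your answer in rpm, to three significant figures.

For an in-line slider-crank, |v_piston| = rω|sinθ|·[1 + r cosθ/√(L² − r² sin²θ)].
With r = 0.0495 m, L = 0.185 m, θ = 102.5°: the bracketed kinematic factor |dx/dθ| = 0.045427 m.
ω = v/|dx/dθ| = 11.2/0.045427 = 246.55 rad/s.
N = 60ω/(2π) = 2354.4 rpm.

2350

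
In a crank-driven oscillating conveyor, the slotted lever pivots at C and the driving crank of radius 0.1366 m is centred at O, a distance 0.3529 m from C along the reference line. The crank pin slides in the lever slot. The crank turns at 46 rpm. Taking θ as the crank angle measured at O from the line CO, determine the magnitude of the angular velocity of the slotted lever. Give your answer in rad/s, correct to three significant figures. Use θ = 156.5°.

2.25

ω = 4.817 rad/s (from 46 rpm).
Crank pin A relative to C: A = (d + r cosθ, r sinθ); lever angle φ = atan2(r sinθ, d + r cosθ).
Differentiating tanφ: φ̇ = rω(d cosθ + r)/(d² + r² + 2dr cosθ).
d² + r² + 2dr cosθ = |CA|² = 0.0547821 m²;  d cosθ + r = -0.18703 m.
|ω_lever| = |0.1366·4.817·-0.18703| / 0.0547821 = 2.2465 rad/s.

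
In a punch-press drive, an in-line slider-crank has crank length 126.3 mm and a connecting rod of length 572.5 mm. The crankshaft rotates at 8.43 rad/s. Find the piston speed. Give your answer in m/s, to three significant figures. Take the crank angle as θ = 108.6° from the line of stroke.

ω = 8.43 rad/s
For an in-line slider-crank, x = r cosθ + √(L² − r² sin²θ), so v = −rω sinθ·[1 + r cosθ/√(L² − r² sin²θ)].
With r = 0.1263 m, L = 0.5725 m, θ = 108.6°: √(L² − r² sin²θ) = 0.55985 m.
v = −0.1263·8.43·0.94777·[1 + 0.1263·-0.31896/0.55985] = -0.93649 m/s.
|v| = 0.93649 m/s.

0.936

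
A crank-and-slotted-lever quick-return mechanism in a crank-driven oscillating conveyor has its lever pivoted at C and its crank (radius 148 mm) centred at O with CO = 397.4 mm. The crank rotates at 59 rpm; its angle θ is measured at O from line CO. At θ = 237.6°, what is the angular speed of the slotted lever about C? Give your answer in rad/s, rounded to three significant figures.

0.508

ω = 6.178 rad/s (from 59 rpm).
Crank pin A relative to C: A = (d + r cosθ, r sinθ); lever angle φ = atan2(r sinθ, d + r cosθ).
Differentiating tanφ: φ̇ = rω(d cosθ + r)/(d² + r² + 2dr cosθ).
d² + r² + 2dr cosθ = |CA|² = 0.116801 m²;  d cosθ + r = -0.064938 m.
|ω_lever| = |0.148·6.178·-0.064938| / 0.116801 = 0.50838 rad/s.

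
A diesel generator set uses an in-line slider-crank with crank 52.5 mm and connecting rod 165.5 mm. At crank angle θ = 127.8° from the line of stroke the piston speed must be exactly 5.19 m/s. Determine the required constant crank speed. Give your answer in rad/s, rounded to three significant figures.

For an in-line slider-crank, |v_piston| = rω|sinθ|·[1 + r cosθ/√(L² − r² sin²θ)].
With r = 0.0525 m, L = 0.1655 m, θ = 127.8°: the bracketed kinematic factor |dx/dθ| = 0.033152 m.
ω = v/|dx/dθ| = 5.19/0.033152 = 156.55 rad/s.

157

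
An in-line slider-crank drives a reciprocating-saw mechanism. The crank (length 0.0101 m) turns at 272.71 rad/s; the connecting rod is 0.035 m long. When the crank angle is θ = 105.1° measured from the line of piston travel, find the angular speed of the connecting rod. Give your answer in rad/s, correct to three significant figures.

ω = 272.7 rad/s
The rod makes angle φ with the slider axis where L sinφ = r sinθ; differentiating, L cosφ·φ̇ = r ω cosθ.
L cosφ = √(L² − r² sin²θ) = 0.033614 m.
|ω_rod| = r ω |cosθ| / √(L² − r² sin²θ) = 0.0101·272.7·0.26050/0.033614 = 21.346 rad/s.

21.3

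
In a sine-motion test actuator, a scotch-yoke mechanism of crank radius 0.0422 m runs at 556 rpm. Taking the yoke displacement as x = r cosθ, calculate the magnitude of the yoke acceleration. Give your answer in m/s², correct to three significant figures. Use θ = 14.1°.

ω = 58.22 rad/s (from 556 rpm).
x = r cosθ ⇒ ẍ = −rω² cosθ (ω constant).
|a| = rω²|cosθ| = 0.0422·(58.22)²·|cos 14.1°| = 138.75 m/s².

139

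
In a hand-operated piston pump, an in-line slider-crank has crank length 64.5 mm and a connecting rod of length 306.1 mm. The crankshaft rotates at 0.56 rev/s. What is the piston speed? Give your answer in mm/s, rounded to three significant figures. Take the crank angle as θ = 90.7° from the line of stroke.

226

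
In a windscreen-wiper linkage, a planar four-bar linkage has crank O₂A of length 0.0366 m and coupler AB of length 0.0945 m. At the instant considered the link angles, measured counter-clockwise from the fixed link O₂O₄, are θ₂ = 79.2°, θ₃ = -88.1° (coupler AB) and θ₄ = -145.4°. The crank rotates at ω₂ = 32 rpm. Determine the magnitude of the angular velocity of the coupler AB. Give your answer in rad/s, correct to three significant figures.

1.08

ω₂ = 3.351 rad/s (from 32 rpm).
Differentiating the loop-closure r₂e^{iθ₂}+r₃e^{iθ₃}=r₁+r₄e^{iθ₄} gives r₂ω₂e^{iθ₂}+r₃ω₃e^{iθ₃}=r₄ω₄e^{iθ₄}.
Eliminating the other unknown: ω₃ = r₂ω₂ sin(θ₄−θ₂) / [r₃ sin(θ₃−θ₄)].
Numerator sine = +0.70215; denominator sine = +0.84151.
Result = 0.0366·3.351·(+0.70215) / (0.0945·(+0.84151)) = +1.0829 rad/s; magnitude 1.0829 rad/s.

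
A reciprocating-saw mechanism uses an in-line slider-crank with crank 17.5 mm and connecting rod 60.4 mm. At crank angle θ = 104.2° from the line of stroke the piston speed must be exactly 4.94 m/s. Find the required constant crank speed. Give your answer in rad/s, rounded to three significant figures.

314

For an in-line slider-crank, |v_piston| = rω|sinθ|·[1 + r cosθ/√(L² − r² sin²θ)].
With r = 0.0175 m, L = 0.0604 m, θ = 104.2°: the bracketed kinematic factor |dx/dθ| = 0.015709 m.
ω = v/|dx/dθ| = 4.94/0.015709 = 314.47 rad/s.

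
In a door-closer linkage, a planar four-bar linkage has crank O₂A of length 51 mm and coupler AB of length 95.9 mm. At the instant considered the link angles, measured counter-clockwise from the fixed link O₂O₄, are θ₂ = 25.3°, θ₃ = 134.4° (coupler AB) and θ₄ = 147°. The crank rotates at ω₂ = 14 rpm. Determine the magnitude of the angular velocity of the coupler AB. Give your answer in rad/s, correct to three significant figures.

3.04

ω₂ = 1.466 rad/s (from 14 rpm).
Differentiating the loop-closure r₂e^{iθ₂}+r₃e^{iθ₃}=r₁+r₄e^{iθ₄} gives r₂ω₂e^{iθ₂}+r₃ω₃e^{iθ₃}=r₄ω₄e^{iθ₄}.
Eliminating the other unknown: ω₃ = r₂ω₂ sin(θ₄−θ₂) / [r₃ sin(θ₃−θ₄)].
Numerator sine = +0.85081; denominator sine = -0.21814.
Result = 0.051·1.466·(+0.85081) / (0.0959·(-0.21814)) = -3.0409 rad/s; magnitude 3.0409 rad/s.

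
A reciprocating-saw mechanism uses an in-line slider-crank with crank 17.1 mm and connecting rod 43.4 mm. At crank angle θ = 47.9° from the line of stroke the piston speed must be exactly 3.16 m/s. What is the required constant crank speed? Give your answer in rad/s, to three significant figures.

195

For an in-line slider-crank, |v_piston| = rω|sinθ|·[1 + r cosθ/√(L² − r² sin²θ)].
With r = 0.0171 m, L = 0.0434 m, θ = 47.9°: the bracketed kinematic factor |dx/dθ| = 0.016192 m.
ω = v/|dx/dθ| = 3.16/0.016192 = 195.15 rad/s.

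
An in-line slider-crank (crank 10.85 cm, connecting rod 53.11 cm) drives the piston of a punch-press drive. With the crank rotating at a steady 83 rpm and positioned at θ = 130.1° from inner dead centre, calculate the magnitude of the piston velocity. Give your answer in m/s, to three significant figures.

ω = 2π·83/60 = 8.692 rad/s
For an in-line slider-crank, x = r cosθ + √(L² − r² sin²θ), so v = −rω sinθ·[1 + r cosθ/√(L² − r² sin²θ)].
With r = 0.1085 m, L = 0.5311 m, θ = 130.1°: √(L² − r² sin²θ) = 0.52458 m.
v = −0.1085·8.692·0.76492·[1 + 0.1085·-0.64412/0.52458] = -0.62526 m/s.
|v| = 0.62526 m/s.

0.625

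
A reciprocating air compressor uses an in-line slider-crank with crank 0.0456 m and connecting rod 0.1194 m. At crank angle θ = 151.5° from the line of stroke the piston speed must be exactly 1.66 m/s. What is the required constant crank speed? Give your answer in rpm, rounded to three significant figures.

For an in-line slider-crank, |v_piston| = rω|sinθ|·[1 + r cosθ/√(L² − r² sin²θ)].
With r = 0.0456 m, L = 0.1194 m, θ = 151.5°: the bracketed kinematic factor |dx/dθ| = 0.014331 m.
ω = v/|dx/dθ| = 1.66/0.014331 = 115.83 rad/s.
N = 60ω/(2π) = 1106.1 rpm.

1110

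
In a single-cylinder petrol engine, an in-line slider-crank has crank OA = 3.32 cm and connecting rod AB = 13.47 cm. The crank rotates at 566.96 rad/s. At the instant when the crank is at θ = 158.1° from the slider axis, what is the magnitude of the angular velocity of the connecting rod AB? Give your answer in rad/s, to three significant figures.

ω = 567 rad/s
The rod makes angle φ with the slider axis where L sinφ = r sinθ; differentiating, L cosφ·φ̇ = r ω cosθ.
L cosφ = √(L² − r² sin²θ) = 0.13413 m.
|ω_rod| = r ω |cosθ| / √(L² − r² sin²θ) = 0.0332·567·0.92784/0.13413 = 130.21 rad/s.

130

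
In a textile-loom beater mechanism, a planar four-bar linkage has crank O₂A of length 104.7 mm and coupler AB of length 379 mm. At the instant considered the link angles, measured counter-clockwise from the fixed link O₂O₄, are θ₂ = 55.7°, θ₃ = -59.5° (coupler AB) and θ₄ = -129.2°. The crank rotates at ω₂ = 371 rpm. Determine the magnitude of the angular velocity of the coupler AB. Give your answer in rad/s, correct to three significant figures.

0.977

ω₂ = 38.85 rad/s (from 371 rpm).
Differentiating the loop-closure r₂e^{iθ₂}+r₃e^{iθ₃}=r₁+r₄e^{iθ₄} gives r₂ω₂e^{iθ₂}+r₃ω₃e^{iθ₃}=r₄ω₄e^{iθ₄}.
Eliminating the other unknown: ω₃ = r₂ω₂ sin(θ₄−θ₂) / [r₃ sin(θ₃−θ₄)].
Numerator sine = +0.08542; denominator sine = +0.93789.
Result = 0.1047·38.85·(+0.08542) / (0.379·(+0.93789)) = +0.97747 rad/s; magnitude 0.97747 rad/s.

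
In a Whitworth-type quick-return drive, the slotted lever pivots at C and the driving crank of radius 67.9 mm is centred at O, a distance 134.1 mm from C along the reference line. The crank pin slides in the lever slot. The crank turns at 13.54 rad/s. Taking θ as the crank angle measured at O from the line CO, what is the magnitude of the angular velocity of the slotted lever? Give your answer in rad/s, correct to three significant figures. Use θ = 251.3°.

1.37

ω = 13.54 rad/s
Crank pin A relative to C: A = (d + r cosθ, r sinθ); lever angle φ = atan2(r sinθ, d + r cosθ).
Differentiating tanφ: φ̇ = rω(d cosθ + r)/(d² + r² + 2dr cosθ).
d² + r² + 2dr cosθ = |CA|² = 0.0167546 m²;  d cosθ + r = +0.024906 m.
|ω_lever| = |0.0679·13.54·+0.024906| / 0.0167546 = 1.3666 rad/s.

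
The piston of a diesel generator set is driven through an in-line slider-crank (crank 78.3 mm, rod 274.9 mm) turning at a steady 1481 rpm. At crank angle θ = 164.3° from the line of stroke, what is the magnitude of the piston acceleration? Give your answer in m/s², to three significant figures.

ω = 2π·1481/60 = 155.1 rad/s
x(θ) = r cosθ + √(L² − r² sin²θ); with ω constant, a = ω²·d²x/dθ².
d²x/dθ² = −r cosθ − r²(cos2θ)/√u − r⁴ sin²2θ/(4u^{3/2}),  u = L² − r² sin²θ = 0.0751211 m².
Substituting r = 0.0783 m, L = 0.2749 m, θ = 164.3°: d²x/dθ² = +0.056162 m.
a = ω²·d²x/dθ² = (155.1)²·(+0.056162) = +1350.9 m/s²;  |a| = 1350.9 m/s².

1350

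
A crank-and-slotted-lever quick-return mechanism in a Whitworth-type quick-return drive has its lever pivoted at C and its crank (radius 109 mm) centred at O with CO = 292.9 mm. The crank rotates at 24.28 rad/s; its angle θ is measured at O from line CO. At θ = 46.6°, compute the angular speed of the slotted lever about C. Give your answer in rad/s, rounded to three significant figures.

ω = 24.28 rad/s
Crank pin A relative to C: A = (d + r cosθ, r sinθ); lever angle φ = atan2(r sinθ, d + r cosθ).
Differentiating tanφ: φ̇ = rω(d cosθ + r)/(d² + r² + 2dr cosθ).
d² + r² + 2dr cosθ = |CA|² = 0.141543 m²;  d cosθ + r = +0.31025 m.
|ω_lever| = |0.109·24.28·+0.31025| / 0.141543 = 5.8009 rad/s.

5.80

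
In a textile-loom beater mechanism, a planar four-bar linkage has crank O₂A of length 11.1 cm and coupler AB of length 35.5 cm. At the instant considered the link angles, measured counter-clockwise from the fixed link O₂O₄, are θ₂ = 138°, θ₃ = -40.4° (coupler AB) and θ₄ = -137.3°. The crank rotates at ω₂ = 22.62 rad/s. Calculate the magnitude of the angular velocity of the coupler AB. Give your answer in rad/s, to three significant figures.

7.09

ω₂ = 22.62 rad/s
Differentiating the loop-closure r₂e^{iθ₂}+r₃e^{iθ₃}=r₁+r₄e^{iθ₄} gives r₂ω₂e^{iθ₂}+r₃ω₃e^{iθ₃}=r₄ω₄e^{iθ₄}.
Eliminating the other unknown: ω₃ = r₂ω₂ sin(θ₄−θ₂) / [r₃ sin(θ₃−θ₄)].
Numerator sine = +0.99572; denominator sine = +0.99276.
Result = 0.111·22.62·(+0.99572) / (0.355·(+0.99276)) = +7.0939 rad/s; magnitude 7.0939 rad/s.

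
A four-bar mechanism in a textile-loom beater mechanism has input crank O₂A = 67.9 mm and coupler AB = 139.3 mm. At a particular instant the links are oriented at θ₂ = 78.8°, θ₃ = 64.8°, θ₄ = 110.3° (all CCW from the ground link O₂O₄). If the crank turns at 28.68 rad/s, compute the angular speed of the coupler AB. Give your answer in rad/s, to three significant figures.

10.2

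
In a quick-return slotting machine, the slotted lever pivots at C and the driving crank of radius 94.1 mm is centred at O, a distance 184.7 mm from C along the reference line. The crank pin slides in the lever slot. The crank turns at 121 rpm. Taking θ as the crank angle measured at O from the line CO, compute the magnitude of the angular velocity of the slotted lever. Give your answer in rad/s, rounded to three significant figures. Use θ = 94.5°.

2.36

ω = 12.67 rad/s (from 121 rpm).
Crank pin A relative to C: A = (d + r cosθ, r sinθ); lever angle φ = atan2(r sinθ, d + r cosθ).
Differentiating tanφ: φ̇ = rω(d cosθ + r)/(d² + r² + 2dr cosθ).
d² + r² + 2dr cosθ = |CA|² = 0.0402416 m²;  d cosθ + r = +0.079609 m.
|ω_lever| = |0.0941·12.67·+0.079609| / 0.0402416 = 2.3588 rad/s.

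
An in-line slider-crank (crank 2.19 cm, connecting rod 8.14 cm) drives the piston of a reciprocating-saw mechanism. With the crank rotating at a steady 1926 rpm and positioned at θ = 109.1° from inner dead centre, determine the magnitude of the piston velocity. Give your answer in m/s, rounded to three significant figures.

ω = 2π·1926/60 = 201.7 rad/s
For an in-line slider-crank, x = r cosθ + √(L² − r² sin²θ), so v = −rω sinθ·[1 + r cosθ/√(L² − r² sin²θ)].
With r = 0.0219 m, L = 0.0814 m, θ = 109.1°: √(L² − r² sin²θ) = 0.078725 m.
v = −0.0219·201.7·0.94495·[1 + 0.0219·-0.32722/0.078725] = -3.7939 m/s.
|v| = 3.7939 m/s.

3.79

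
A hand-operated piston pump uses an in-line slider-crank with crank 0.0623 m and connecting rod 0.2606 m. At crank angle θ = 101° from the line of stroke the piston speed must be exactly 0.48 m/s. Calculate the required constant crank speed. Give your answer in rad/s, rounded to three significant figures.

For an in-line slider-crank, |v_piston| = rω|sinθ|·[1 + r cosθ/√(L² − r² sin²θ)].
With r = 0.0623 m, L = 0.2606 m, θ = 101°: the bracketed kinematic factor |dx/dθ| = 0.058286 m.
ω = v/|dx/dθ| = 0.48/0.058286 = 8.2353 rad/s.

8.24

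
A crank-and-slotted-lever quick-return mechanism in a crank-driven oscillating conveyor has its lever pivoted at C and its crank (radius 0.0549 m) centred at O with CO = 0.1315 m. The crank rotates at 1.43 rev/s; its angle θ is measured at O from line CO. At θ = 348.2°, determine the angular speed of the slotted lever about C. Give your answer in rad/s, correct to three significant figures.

2.63

ω = 8.985 rad/s (from 1.43 rev/s).
Crank pin A relative to C: A = (d + r cosθ, r sinθ); lever angle φ = atan2(r sinθ, d + r cosθ).
Differentiating tanφ: φ̇ = rω(d cosθ + r)/(d² + r² + 2dr cosθ).
d² + r² + 2dr cosθ = |CA|² = 0.0344398 m²;  d cosθ + r = +0.18362 m.
|ω_lever| = |0.0549·8.985·+0.18362| / 0.0344398 = 2.63 rad/s.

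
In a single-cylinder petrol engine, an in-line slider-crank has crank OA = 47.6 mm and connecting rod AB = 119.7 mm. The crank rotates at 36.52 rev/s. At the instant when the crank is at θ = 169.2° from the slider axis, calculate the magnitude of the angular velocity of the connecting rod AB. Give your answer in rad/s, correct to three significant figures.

89.9

ω = 229.5 rad/s (converted from 36.52 rev/s).
The rod makes angle φ with the slider axis where L sinφ = r sinθ; differentiating, L cosφ·φ̇ = r ω cosθ.
L cosφ = √(L² − r² sin²θ) = 0.11937 m.
|ω_rod| = r ω |cosθ| / √(L² − r² sin²θ) = 0.0476·229.5·0.98229/0.11937 = 89.882 rad/s.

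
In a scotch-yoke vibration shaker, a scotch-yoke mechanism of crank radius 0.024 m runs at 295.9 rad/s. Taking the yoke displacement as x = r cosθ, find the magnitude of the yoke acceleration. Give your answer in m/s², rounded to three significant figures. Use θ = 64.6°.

ω = 295.9 rad/s
x = r cosθ ⇒ ẍ = −rω² cosθ (ω constant).
|a| = rω²|cosθ| = 0.024·(295.9)²·|cos 64.6°| = 901.35 m/s².

901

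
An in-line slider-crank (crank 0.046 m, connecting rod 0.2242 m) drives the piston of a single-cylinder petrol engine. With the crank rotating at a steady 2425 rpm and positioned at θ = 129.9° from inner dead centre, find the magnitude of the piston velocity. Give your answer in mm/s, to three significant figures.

ω = 2π·2425/60 = 253.9 rad/s
For an in-line slider-crank, x = r cosθ + √(L² − r² sin²θ), so v = −rω sinθ·[1 + r cosθ/√(L² − r² sin²θ)].
With r = 0.046 m, L = 0.2242 m, θ = 129.9°: √(L² − r² sin²θ) = 0.22141 m.
v = −0.046·253.9·0.76717·[1 + 0.046·-0.64145/0.22141] = -7.7673 m/s.
|v| = 7.7673 m/s = 7767.3 mm/s.

7770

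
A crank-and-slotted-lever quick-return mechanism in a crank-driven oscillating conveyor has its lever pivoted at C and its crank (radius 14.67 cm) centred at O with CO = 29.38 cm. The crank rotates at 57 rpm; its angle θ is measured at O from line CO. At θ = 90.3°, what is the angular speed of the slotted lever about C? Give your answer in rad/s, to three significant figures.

ω = 5.969 rad/s (from 57 rpm).
Crank pin A relative to C: A = (d + r cosθ, r sinθ); lever angle φ = atan2(r sinθ, d + r cosθ).
Differentiating tanφ: φ̇ = rω(d cosθ + r)/(d² + r² + 2dr cosθ).
d² + r² + 2dr cosθ = |CA|² = 0.107388 m²;  d cosθ + r = +0.14516 m.
|ω_lever| = |0.1467·5.969·+0.14516| / 0.107388 = 1.1837 rad/s.

1.18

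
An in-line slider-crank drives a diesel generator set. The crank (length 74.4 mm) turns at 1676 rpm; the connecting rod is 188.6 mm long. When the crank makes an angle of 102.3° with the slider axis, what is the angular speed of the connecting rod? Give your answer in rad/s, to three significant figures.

ω = 175.5 rad/s (converted from 1676 rpm).
The rod makes angle φ with the slider axis where L sinφ = r sinθ; differentiating, L cosφ·φ̇ = r ω cosθ.
L cosφ = √(L² − r² sin²θ) = 0.17403 m.
|ω_rod| = r ω |cosθ| / √(L² − r² sin²θ) = 0.0744·175.5·0.21303/0.17403 = 15.984 rad/s.

16.0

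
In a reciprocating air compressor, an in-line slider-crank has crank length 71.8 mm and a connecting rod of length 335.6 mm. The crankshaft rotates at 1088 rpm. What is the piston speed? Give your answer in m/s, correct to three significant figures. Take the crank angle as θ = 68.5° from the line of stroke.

ω = 2π·1088/60 = 113.9 rad/s
For an in-line slider-crank, x = r cosθ + √(L² − r² sin²θ), so v = −rω sinθ·[1 + r cosθ/√(L² − r² sin²θ)].
With r = 0.0718 m, L = 0.3356 m, θ = 68.5°: √(L² − r² sin²θ) = 0.32888 m.
v = −0.0718·113.9·0.93042·[1 + 0.0718·0.36650/0.32888] = -8.2203 m/s.
|v| = 8.2203 m/s.

8.22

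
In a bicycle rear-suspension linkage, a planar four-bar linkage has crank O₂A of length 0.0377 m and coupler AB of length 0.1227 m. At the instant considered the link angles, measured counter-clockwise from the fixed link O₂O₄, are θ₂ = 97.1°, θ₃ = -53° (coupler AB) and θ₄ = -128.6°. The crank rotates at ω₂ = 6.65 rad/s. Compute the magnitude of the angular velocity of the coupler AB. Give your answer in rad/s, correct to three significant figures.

ω₂ = 6.65 rad/s
Differentiating the loop-closure r₂e^{iθ₂}+r₃e^{iθ₃}=r₁+r₄e^{iθ₄} gives r₂ω₂e^{iθ₂}+r₃ω₃e^{iθ₃}=r₄ω₄e^{iθ₄}.
Eliminating the other unknown: ω₃ = r₂ω₂ sin(θ₄−θ₂) / [r₃ sin(θ₃−θ₄)].
Numerator sine = +0.71569; denominator sine = +0.96858.
Result = 0.0377·6.65·(+0.71569) / (0.1227·(+0.96858)) = +1.5098 rad/s; magnitude 1.5098 rad/s.

1.51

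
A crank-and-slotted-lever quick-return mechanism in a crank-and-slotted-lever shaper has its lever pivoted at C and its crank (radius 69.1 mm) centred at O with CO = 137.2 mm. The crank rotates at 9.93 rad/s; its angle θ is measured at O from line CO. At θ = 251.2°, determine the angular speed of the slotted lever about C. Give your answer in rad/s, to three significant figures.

ω = 9.93 rad/s
Crank pin A relative to C: A = (d + r cosθ, r sinθ); lever angle φ = atan2(r sinθ, d + r cosθ).
Differentiating tanφ: φ̇ = rω(d cosθ + r)/(d² + r² + 2dr cosθ).
d² + r² + 2dr cosθ = |CA|² = 0.0174882 m²;  d cosθ + r = +0.024885 m.
|ω_lever| = |0.0691·9.93·+0.024885| / 0.0174882 = 0.97639 rad/s.

0.976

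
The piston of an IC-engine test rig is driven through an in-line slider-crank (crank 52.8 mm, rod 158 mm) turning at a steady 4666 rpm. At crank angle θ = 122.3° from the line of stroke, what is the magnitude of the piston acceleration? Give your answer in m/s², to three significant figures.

ω = 2π·4666/60 = 488.6 rad/s
x(θ) = r cosθ + √(L² − r² sin²θ); with ω constant, a = ω²·d²x/dθ².
d²x/dθ² = −r cosθ − r²(cos2θ)/√u − r⁴ sin²2θ/(4u^{3/2}),  u = L² − r² sin²θ = 0.0229722 m².
Substituting r = 0.0528 m, L = 0.158 m, θ = 122.3°: d²x/dθ² = +0.035648 m.
a = ω²·d²x/dθ² = (488.6)²·(+0.035648) = +8511 m/s²;  |a| = 8511 m/s².

8510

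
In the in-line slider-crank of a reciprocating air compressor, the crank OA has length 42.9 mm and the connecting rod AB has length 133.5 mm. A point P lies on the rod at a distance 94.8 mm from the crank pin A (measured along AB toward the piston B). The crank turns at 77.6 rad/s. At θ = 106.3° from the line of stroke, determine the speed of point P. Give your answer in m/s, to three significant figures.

2.99

ω = 77.6 rad/s.  Crank-pin speed |V_A| = rω = 3.329 m/s, perpendicular to OA.
Rod angle: sinφ = −(r/L) sinθ ⇒ φ = -17.965°; ω_rod = −rω cosθ/√(L²−r²sin²θ) = +7.3576 rad/s.
V_P = V_A + ω_rod × AP, with AP = 0.0948 m along the rod.
Components: V_Px = −rω sinθ − a·ω_rod·sinφ = -2.9801 m/s;  V_Py = rω cosθ + a·ω_rod·cosφ = -0.27086 m/s.
|V_P| = √(V_Px² + V_Py²) = 2.9924 m/s.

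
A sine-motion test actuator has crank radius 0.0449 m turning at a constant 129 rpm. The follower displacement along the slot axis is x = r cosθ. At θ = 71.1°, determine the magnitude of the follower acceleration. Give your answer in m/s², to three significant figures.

2.65

ω = 13.51 rad/s (from 129 rpm).
x = r cosθ ⇒ ẍ = −rω² cosθ (ω constant).
|a| = rω²|cosθ| = 0.0449·(13.51)²·|cos 71.1°| = 2.6541 m/s².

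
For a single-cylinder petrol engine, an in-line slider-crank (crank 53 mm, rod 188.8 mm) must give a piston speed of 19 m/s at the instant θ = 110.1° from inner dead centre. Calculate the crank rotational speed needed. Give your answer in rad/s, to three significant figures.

424

For an in-line slider-crank, |v_piston| = rω|sinθ|·[1 + r cosθ/√(L² − r² sin²θ)].
With r = 0.053 m, L = 0.1888 m, θ = 110.1°: the bracketed kinematic factor |dx/dθ| = 0.044794 m.
ω = v/|dx/dθ| = 19/0.044794 = 424.16 rad/s.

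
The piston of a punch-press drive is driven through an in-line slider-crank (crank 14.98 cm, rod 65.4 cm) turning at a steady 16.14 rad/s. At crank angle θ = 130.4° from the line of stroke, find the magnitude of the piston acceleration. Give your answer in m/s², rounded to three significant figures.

ω = 16.14 rad/s
x(θ) = r cosθ + √(L² − r² sin²θ); with ω constant, a = ω²·d²x/dθ².
d²x/dθ² = −r cosθ − r²(cos2θ)/√u − r⁴ sin²2θ/(4u^{3/2}),  u = L² − r² sin²θ = 0.414702 m².
Substituting r = 0.1498 m, L = 0.654 m, θ = 130.4°: d²x/dθ² = +0.1022 m.
a = ω²·d²x/dθ² = (16.14)²·(+0.1022) = +26.623 m/s²;  |a| = 26.623 m/s².

26.6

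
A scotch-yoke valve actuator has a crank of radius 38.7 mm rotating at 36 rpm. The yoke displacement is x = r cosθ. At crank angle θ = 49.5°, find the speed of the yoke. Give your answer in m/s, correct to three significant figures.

ω = 3.77 rad/s (from 36 rpm).
x = r cosθ ⇒ ẋ = −rω sinθ.
|v| = rω|sinθ| = 0.0387·3.77·|sin 49.5°| = 0.11094 m/s.

0.111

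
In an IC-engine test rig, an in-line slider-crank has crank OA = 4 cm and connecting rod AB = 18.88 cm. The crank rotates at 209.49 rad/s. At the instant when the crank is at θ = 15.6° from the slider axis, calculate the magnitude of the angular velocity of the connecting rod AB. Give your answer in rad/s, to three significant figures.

42.8

ω = 209.5 rad/s
The rod makes angle φ with the slider axis where L sinφ = r sinθ; differentiating, L cosφ·φ̇ = r ω cosθ.
L cosφ = √(L² − r² sin²θ) = 0.18849 m.
|ω_rod| = r ω |cosθ| / √(L² − r² sin²θ) = 0.04·209.5·0.96316/0.18849 = 42.818 rad/s.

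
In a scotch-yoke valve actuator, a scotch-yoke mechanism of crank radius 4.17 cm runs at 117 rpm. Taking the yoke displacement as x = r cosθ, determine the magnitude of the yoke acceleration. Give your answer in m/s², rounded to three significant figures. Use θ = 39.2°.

4.85

ω = 12.25 rad/s (from 117 rpm).
x = r cosθ ⇒ ẍ = −rω² cosθ (ω constant).
|a| = rω²|cosθ| = 0.0417·(12.25)²·|cos 39.2°| = 4.851 m/s².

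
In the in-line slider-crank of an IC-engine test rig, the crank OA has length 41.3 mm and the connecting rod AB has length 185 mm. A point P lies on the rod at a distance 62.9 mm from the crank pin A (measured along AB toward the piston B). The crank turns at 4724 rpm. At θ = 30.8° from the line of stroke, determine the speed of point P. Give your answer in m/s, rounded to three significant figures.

16.1

ω = 494.7 rad/s.  Crank-pin speed |V_A| = rω = 20.431 m/s, perpendicular to OA.
Rod angle: sinφ = −(r/L) sinθ ⇒ φ = -6.564°; ω_rod = −rω cosθ/√(L²−r²sin²θ) = -95.487 rad/s.
V_P = V_A + ω_rod × AP, with AP = 0.0629 m along the rod.
Components: V_Px = −rω sinθ − a·ω_rod·sinφ = -11.148 m/s;  V_Py = rω cosθ + a·ω_rod·cosφ = +11.583 m/s.
|V_P| = √(V_Px² + V_Py²) = 16.076 m/s.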